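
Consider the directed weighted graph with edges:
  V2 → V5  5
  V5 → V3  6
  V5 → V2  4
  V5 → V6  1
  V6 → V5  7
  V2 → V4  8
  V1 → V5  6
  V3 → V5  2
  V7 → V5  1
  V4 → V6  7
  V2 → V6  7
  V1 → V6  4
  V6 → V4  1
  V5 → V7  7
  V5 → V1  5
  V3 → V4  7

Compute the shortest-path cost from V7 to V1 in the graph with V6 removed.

Candidate routes:
V7→V5→V1: 1 + 5 = 6
The minimum is 6.

6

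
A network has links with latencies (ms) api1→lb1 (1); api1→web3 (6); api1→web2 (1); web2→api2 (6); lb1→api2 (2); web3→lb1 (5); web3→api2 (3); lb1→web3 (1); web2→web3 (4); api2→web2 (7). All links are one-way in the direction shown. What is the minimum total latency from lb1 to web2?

Paths from lb1 to web2:
lb1 - web3 - api2 - web2: 1 + 3 + 7 = 11
lb1 - api2 - web2: 2 + 7 = 9
The minimum is 9 ms.

9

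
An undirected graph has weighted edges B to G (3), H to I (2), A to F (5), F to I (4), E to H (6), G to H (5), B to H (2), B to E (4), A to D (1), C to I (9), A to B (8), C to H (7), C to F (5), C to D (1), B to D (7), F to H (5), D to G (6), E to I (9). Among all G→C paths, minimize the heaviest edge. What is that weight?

Some routes from G to C:
G→B→H→I→F→A→D→C: max(3, 2, 2, 4, 5, 1, 1) = 5
G→B→H→I→F→C: max(3, 2, 2, 4, 5) = 5
G→B→H→F→A→D→C: max(3, 2, 5, 5, 1, 1) = 5
G→H→F→C: max(5, 5, 5) = 5
G→H→F→A→D→C: max(5, 5, 5, 1, 1) = 5
G→B→H→F→C: max(3, 2, 5, 5) = 5
The minimum achievable maximum is 5.

5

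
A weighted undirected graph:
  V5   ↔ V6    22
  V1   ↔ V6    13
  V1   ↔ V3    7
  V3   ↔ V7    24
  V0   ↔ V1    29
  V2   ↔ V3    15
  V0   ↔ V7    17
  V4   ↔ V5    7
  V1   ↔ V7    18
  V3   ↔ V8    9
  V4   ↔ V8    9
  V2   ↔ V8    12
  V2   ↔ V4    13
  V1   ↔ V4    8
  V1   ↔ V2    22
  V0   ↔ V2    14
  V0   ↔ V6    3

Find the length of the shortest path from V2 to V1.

A few of the V2→V1 routes:
V2 - V3 - V1: 15 + 7 = 22
V2 - V1: 22
V2 - V4 - V1: 13 + 8 = 21
Best route has total 21.

21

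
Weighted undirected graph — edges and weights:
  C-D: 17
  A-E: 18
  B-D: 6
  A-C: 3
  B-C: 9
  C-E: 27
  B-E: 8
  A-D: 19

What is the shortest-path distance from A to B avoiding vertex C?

25

Candidate routes:
A -> E -> B: 18 + 8 = 26
A -> D -> B: 19 + 6 = 25
Shortest: 25.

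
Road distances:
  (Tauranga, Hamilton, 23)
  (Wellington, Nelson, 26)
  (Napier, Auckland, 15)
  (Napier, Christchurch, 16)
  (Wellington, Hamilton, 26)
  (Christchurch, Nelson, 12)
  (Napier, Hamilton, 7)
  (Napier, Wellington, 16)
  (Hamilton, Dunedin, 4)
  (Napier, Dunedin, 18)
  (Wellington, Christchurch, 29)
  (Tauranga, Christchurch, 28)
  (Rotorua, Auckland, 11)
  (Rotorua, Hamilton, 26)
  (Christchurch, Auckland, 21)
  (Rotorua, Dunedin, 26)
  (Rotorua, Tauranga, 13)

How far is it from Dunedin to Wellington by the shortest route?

A few of the Dunedin→Wellington routes:
Dunedin -> Hamilton -> Napier -> Christchurch -> Wellington: 4 + 7 + 16 + 29 = 56
Dunedin -> Hamilton -> Napier -> Wellington: 4 + 7 + 16 = 27
Dunedin -> Hamilton -> Wellington: 4 + 26 = 30
Dunedin -> Napier -> Wellington: 18 + 16 = 34
Dunedin -> Napier -> Hamilton -> Wellington: 18 + 7 + 26 = 51
The minimum is 27.

27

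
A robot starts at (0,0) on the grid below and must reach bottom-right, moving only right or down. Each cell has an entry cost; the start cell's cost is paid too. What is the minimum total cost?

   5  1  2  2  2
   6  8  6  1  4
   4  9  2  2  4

Take r0c0 → r0c1 → r0c2 → r0c3 → r1c3 → r2c3 → r2c4 for a total of 5 + 1 + 2 + 2 + 1 + 2 + 4 = 17.
(Top row then right column would cost 20.)

17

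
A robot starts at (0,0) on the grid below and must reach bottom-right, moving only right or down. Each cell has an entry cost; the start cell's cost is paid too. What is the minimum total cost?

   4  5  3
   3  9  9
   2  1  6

16

Take [0,0] [1,0] [2,0] [2,1] [2,2] for a total of 4 + 3 + 2 + 1 + 6 = 16.
(Top row then right column would cost 27.)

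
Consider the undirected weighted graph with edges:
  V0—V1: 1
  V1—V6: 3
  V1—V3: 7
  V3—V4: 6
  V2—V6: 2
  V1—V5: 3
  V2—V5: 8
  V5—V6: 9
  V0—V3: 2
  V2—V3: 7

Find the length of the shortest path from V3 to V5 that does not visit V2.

6

Paths from V3 to V5 avoiding V2:
V3 - V0 - V1 - V6 - V5: 2 + 1 + 3 + 9 = 15
V3 - V0 - V1 - V5: 2 + 1 + 3 = 6
V3 - V1 - V6 - V5: 7 + 3 + 9 = 19
V3 - V1 - V5: 7 + 3 = 10
Shortest: 6.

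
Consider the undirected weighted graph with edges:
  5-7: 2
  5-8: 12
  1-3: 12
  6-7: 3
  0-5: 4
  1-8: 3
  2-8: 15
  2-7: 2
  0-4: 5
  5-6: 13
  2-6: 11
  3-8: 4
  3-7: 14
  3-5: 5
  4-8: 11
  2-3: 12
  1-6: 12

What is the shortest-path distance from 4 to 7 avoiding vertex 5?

Comparing a few candidate routes:
4 → 8 → 2 → 7: 11 + 15 + 2 = 28
4 → 8 → 1 → 6 → 7: 11 + 3 + 12 + 3 = 29
4 → 8 → 3 → 7: 11 + 4 + 14 = 29
Shortest: 28.

28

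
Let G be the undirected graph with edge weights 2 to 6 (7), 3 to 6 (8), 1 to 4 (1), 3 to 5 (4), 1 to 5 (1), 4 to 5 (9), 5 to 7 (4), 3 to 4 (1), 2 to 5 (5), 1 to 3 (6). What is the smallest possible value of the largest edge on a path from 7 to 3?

Comparing a few candidate routes:
7 -> 5 -> 1 -> 4 -> 3: max(4, 1, 1, 1) = 4
7 -> 5 -> 2 -> 6 -> 3: max(4, 5, 7, 8) = 8
7 -> 5 -> 3: max(4, 4) = 4
7 -> 5 -> 1 -> 3: max(4, 1, 6) = 6
7 -> 5 -> 4 -> 1 -> 3: max(4, 9, 1, 6) = 9
Smallest bottleneck: 4.

4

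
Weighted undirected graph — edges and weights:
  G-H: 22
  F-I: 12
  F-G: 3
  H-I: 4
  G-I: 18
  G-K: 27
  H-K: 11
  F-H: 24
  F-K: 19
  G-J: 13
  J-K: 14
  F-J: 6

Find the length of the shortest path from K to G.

22

Checking several routes:
K→J→G: 14 + 13 = 27
K→F→G: 19 + 3 = 22
K→J→F→G: 14 + 6 + 3 = 23
Best route has total 22.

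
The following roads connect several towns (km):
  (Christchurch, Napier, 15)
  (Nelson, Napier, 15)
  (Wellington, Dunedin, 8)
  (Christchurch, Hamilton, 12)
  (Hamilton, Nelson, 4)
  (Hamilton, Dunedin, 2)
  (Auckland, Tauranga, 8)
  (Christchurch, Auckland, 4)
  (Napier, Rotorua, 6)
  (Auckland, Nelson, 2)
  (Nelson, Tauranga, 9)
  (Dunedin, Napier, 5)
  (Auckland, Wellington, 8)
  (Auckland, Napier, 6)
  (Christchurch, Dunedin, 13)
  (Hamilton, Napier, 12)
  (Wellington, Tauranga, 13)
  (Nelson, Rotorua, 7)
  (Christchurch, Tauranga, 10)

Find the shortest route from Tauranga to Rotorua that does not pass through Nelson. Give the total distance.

Some routes from Tauranga to Rotorua avoiding Nelson:
Tauranga -> Auckland -> Napier -> Rotorua: 8 + 6 + 6 = 20
Tauranga -> Christchurch -> Auckland -> Napier -> Rotorua: 10 + 4 + 6 + 6 = 26
Tauranga -> Christchurch -> Napier -> Rotorua: 10 + 15 + 6 = 31
Shortest: 20 km.

20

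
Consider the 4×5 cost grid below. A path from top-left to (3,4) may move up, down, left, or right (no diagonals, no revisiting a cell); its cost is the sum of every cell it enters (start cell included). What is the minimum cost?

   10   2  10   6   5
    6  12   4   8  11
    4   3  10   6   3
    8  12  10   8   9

51

Cheapest: [0,0]→[1,0]→[2,0]→[2,1]→[2,2]→[2,3]→[2,4]→[3,4]
  10 + 6 + 4 + 3 + 10 + 6 + 3 + 9 = 51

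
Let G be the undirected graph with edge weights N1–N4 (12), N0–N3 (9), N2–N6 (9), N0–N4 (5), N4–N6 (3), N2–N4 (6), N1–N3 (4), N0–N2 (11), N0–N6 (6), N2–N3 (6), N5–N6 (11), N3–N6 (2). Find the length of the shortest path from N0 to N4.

Checking several routes:
N0 → N4: 5
N0 → N6 → N4: 6 + 3 = 9
N0 → N3 → N6 → N4: 9 + 2 + 3 = 14
Best route has total 5.

5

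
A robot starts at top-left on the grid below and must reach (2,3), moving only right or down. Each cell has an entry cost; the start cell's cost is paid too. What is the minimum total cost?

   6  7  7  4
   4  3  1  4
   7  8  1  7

22

Cheapest: r0c0 -> r1c0 -> r1c1 -> r1c2 -> r2c2 -> r2c3
  6 + 4 + 3 + 1 + 1 + 7 = 22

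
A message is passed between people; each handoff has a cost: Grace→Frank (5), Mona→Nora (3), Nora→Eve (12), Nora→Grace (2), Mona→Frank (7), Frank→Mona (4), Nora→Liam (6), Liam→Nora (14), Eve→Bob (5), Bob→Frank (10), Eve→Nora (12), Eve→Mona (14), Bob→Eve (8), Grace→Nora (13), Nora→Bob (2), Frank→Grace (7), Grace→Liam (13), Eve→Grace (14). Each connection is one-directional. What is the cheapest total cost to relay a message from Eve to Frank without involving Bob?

19

Paths from Eve to Frank avoiding Bob:
Eve - Nora - Grace - Frank: 12 + 2 + 5 = 19
Eve - Mona - Nora - Grace - Frank: 14 + 3 + 2 + 5 = 24
Eve - Grace - Frank: 14 + 5 = 19
Eve - Mona - Frank: 14 + 7 = 21
Shortest: 19.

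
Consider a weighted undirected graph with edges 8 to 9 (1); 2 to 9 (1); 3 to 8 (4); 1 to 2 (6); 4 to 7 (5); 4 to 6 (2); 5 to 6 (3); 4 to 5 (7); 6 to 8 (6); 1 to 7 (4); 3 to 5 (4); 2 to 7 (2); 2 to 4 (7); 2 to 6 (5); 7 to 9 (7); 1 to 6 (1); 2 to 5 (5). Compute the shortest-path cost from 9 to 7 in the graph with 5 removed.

A few of the 9→7 routes:
9→7: 7
9→2→7: 1 + 2 = 3
9→2→1→7: 1 + 6 + 4 = 11
Shortest: 3.

3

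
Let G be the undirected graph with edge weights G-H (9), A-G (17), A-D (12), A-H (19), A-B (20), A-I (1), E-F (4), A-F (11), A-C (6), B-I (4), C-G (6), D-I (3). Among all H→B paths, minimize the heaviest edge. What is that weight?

9

Checking several routes:
H→G→C→A→D→I→B: max(9, 6, 6, 12, 3, 4) = 12
H→G→C→A→I→B: max(9, 6, 6, 1, 4) = 9
H→G→A→D→I→B: max(9, 17, 12, 3, 4) = 17
H→G→A→I→B: max(9, 17, 1, 4) = 17
The minimum achievable maximum is 9.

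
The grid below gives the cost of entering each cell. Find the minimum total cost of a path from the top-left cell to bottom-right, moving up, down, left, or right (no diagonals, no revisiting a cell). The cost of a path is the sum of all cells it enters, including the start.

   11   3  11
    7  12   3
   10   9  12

40

One optimal route is [0,0] [0,1] [0,2] [1,2] [2,2].
Its cost is 11 + 3 + 11 + 3 + 12 = 40.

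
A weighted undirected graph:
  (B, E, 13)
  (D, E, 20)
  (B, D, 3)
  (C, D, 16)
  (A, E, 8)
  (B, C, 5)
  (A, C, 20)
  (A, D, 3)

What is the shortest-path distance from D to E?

Checking several routes:
D→A→E: 3 + 8 = 11
D→B→E: 3 + 13 = 16
D→E: 20
The minimum is 11.

11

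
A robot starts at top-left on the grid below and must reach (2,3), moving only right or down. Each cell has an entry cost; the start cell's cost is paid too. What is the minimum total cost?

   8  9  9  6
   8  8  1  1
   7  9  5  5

31

Best path: r0c0→r1c0→r1c1→r1c2→r1c3→r2c3
Cost: 8 + 8 + 8 + 1 + 1 + 5 = 31
(Top row then right column would cost 38.)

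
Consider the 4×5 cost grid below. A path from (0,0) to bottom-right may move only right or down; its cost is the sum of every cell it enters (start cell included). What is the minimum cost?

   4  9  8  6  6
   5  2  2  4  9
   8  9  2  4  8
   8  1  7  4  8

One optimal route is (0,0)→(1,0)→(1,1)→(1,2)→(2,2)→(2,3)→(3,3)→(3,4).
Its cost is 4 + 5 + 2 + 2 + 2 + 4 + 4 + 8 = 31.

31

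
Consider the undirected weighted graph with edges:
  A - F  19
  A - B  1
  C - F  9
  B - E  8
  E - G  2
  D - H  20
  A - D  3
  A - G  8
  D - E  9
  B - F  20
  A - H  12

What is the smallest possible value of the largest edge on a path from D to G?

A few of the D→G routes:
D -> A -> B -> E -> G: max(3, 1, 8, 2) = 8
D -> E -> B -> A -> G: max(9, 8, 1, 8) = 9
D -> A -> G: max(3, 8) = 8
D -> H -> A -> G: max(20, 12, 8) = 20
D -> E -> G: max(9, 2) = 9
D -> H -> A -> B -> E -> G: max(20, 12, 1, 8, 2) = 20
Smallest bottleneck: 8.

8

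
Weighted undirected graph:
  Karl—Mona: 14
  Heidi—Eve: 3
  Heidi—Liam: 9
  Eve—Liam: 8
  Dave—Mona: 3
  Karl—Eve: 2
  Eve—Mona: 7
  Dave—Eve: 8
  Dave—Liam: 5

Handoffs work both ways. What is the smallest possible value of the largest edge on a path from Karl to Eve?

2

Comparing a few candidate routes:
Karl - Mona - Dave - Liam - Eve: max(14, 3, 5, 8) = 14
Karl - Mona - Dave - Eve: max(14, 3, 8) = 14
Karl - Mona - Dave - Liam - Heidi - Eve: max(14, 3, 5, 9, 3) = 14
Karl - Eve: max(2) = 2
Best route has worst link 2.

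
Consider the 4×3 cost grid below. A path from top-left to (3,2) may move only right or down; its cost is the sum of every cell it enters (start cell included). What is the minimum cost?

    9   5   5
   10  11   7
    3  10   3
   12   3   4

33

One optimal route is [0,0]→[0,1]→[0,2]→[1,2]→[2,2]→[3,2].
Its cost is 9 + 5 + 5 + 7 + 3 + 4 = 33.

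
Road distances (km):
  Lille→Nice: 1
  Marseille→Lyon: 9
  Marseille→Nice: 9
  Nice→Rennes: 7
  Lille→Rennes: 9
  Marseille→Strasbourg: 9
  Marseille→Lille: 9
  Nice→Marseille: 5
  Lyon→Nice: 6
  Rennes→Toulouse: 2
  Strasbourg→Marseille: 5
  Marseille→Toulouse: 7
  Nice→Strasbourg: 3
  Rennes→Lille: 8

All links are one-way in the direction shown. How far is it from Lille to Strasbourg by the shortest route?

Candidate routes:
Lille - Nice - Marseille - Strasbourg: 1 + 5 + 9 = 15
Lille - Nice - Strasbourg: 1 + 3 = 4
The minimum is 4 km.

4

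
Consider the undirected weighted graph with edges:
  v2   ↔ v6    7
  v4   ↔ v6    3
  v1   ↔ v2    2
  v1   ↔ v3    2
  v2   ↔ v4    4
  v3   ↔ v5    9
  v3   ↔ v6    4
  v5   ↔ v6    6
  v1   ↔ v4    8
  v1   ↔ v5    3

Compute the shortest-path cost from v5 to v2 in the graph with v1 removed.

Comparing a few candidate routes:
v5→v6→v2: 6 + 7 = 13
v5→v6→v4→v2: 6 + 3 + 4 = 13
v5→v3→v6→v4→v2: 9 + 4 + 3 + 4 = 20
Best route has total 13.

13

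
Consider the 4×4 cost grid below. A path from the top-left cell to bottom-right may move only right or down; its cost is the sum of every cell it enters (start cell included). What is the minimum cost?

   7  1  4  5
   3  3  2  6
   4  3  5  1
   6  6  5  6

One optimal route is r0c0 r0c1 r1c1 r1c2 r2c2 r2c3 r3c3.
Its cost is 7 + 1 + 3 + 2 + 5 + 1 + 6 = 25.
For comparison, the top-then-right route costs 30.

25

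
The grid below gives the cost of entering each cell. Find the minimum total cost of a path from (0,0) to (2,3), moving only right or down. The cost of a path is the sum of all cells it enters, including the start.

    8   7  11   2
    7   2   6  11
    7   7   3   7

33

Path (0,0) -> (0,1) -> (1,1) -> (1,2) -> (2,2) -> (2,3): 8 + 7 + 2 + 6 + 3 + 7 = 33.
(Top row then right column would cost 46.)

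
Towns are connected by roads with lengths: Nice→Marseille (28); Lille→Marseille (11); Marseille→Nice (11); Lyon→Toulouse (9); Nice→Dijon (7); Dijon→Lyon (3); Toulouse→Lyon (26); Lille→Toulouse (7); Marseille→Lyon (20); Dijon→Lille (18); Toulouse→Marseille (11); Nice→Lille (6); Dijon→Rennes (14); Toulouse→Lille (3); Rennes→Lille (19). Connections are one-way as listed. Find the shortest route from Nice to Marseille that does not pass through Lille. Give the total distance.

28

Candidate routes:
Nice -> Dijon -> Lyon -> Toulouse -> Marseille: 7 + 3 + 9 + 11 = 30
Nice -> Marseille: 28
Shortest: 28.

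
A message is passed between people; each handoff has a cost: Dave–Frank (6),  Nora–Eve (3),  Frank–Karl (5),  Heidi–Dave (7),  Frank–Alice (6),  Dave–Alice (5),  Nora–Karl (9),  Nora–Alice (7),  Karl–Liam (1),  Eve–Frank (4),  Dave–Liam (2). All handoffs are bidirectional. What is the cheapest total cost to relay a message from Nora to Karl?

Checking several routes:
Nora -> Alice -> Frank -> Karl: 7 + 6 + 5 = 18
Nora -> Eve -> Frank -> Karl: 3 + 4 + 5 = 12
Nora -> Alice -> Dave -> Liam -> Karl: 7 + 5 + 2 + 1 = 15
Nora -> Eve -> Frank -> Dave -> Liam -> Karl: 3 + 4 + 6 + 2 + 1 = 16
Nora -> Karl: 9
Nora -> Eve -> Frank -> Alice -> Dave -> Liam -> Karl: 3 + 4 + 6 + 5 + 2 + 1 = 21
Shortest: 9.

9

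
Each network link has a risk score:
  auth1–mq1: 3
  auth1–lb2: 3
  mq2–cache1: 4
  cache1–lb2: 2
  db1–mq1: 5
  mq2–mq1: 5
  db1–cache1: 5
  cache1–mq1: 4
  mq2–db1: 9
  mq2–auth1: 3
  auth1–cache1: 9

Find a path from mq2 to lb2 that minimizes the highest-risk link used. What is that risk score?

3

Checking several routes:
mq2-cache1-db1-mq1-auth1-lb2: max(4, 5, 5, 3, 3) = 5
mq2-cache1-lb2: max(4, 2) = 4
mq2-auth1-mq1-cache1-lb2: max(3, 3, 4, 2) = 4
mq2-auth1-mq1-db1-cache1-lb2: max(3, 3, 5, 5, 2) = 5
mq2-cache1-mq1-auth1-lb2: max(4, 4, 3, 3) = 4
mq2-auth1-lb2: max(3, 3) = 3
The minimum achievable maximum is 3.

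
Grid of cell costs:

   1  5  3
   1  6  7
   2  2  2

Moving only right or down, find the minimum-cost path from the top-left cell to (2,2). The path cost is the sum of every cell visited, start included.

Take (0,0) (1,0) (2,0) (2,1) (2,2) for a total of 1 + 1 + 2 + 2 + 2 = 8.
For comparison, the top-then-right route costs 18.

8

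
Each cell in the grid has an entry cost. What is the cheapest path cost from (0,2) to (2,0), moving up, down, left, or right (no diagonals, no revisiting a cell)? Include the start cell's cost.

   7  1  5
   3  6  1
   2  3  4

15

Best path: (0,2) (1,2) (2,2) (2,1) (2,0)
Cost: 5 + 1 + 4 + 3 + 2 = 15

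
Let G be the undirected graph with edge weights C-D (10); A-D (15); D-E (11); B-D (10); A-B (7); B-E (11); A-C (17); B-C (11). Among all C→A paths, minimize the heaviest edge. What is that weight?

10

Comparing a few candidate routes:
C-B-E-D-A: max(11, 11, 11, 15) = 15
C-B-A: max(11, 7) = 11
C-D-E-B-A: max(10, 11, 11, 7) = 11
C-D-B-A: max(10, 10, 7) = 10
C-B-D-A: max(11, 10, 15) = 15
Smallest bottleneck: 10.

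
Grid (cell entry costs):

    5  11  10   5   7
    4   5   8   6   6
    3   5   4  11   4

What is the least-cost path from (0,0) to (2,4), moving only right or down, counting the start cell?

36

Take (0,0) -> (1,0) -> (2,0) -> (2,1) -> (2,2) -> (2,3) -> (2,4) for a total of 5 + 4 + 3 + 5 + 4 + 11 + 4 = 36.
(Top row then right column would cost 48.)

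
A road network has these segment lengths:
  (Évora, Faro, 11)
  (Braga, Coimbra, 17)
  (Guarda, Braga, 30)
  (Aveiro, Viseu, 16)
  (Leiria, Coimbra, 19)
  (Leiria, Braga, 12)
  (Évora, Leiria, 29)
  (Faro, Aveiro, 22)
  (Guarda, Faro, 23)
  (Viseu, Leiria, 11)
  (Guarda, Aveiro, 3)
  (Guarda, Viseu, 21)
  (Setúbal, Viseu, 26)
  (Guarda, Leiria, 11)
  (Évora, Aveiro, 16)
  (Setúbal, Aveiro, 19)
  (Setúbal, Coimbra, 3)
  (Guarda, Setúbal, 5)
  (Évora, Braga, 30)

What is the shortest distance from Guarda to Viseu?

Checking several routes:
Guarda → Leiria → Viseu: 11 + 11 = 22
Guarda → Viseu: 21
Guarda → Aveiro → Viseu: 3 + 16 = 19
Shortest: 19.

19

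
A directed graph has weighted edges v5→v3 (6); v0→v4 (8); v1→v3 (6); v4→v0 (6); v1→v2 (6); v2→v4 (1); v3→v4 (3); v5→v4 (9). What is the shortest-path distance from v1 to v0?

Routes from v1 to v0:
v1 -> v3 -> v4 -> v0: 6 + 3 + 6 = 15
v1 -> v2 -> v4 -> v0: 6 + 1 + 6 = 13
Shortest: 13.

13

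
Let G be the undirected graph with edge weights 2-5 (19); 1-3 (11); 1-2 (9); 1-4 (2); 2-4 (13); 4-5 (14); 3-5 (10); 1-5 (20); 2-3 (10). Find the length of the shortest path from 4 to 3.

13

Checking several routes:
4 -> 1 -> 5 -> 3: 2 + 20 + 10 = 32
4 -> 1 -> 2 -> 3: 2 + 9 + 10 = 21
4 -> 2 -> 3: 13 + 10 = 23
4 -> 2 -> 1 -> 3: 13 + 9 + 11 = 33
4 -> 1 -> 3: 2 + 11 = 13
4 -> 5 -> 3: 14 + 10 = 24
The minimum is 13.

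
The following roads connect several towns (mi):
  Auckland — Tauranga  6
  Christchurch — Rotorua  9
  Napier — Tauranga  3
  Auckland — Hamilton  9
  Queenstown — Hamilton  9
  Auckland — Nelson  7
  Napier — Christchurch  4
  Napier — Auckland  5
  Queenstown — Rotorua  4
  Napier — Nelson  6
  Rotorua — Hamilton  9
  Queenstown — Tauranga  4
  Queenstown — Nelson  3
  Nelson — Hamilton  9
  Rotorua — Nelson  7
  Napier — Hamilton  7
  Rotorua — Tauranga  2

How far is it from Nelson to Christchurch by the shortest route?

10

Some routes from Nelson to Christchurch:
Nelson - Napier - Christchurch: 6 + 4 = 10
Nelson - Queenstown - Tauranga - Napier - Christchurch: 3 + 4 + 3 + 4 = 14
Nelson - Rotorua - Christchurch: 7 + 9 = 16
Shortest: 10 mi.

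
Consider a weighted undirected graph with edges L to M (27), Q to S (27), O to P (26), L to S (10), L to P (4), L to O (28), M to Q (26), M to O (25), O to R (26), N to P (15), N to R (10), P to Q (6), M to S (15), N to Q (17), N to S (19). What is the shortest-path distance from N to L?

19

Checking several routes:
N -> S -> L: 19 + 10 = 29
N -> Q -> P -> L: 17 + 6 + 4 = 27
N -> P -> L: 15 + 4 = 19
Shortest: 19.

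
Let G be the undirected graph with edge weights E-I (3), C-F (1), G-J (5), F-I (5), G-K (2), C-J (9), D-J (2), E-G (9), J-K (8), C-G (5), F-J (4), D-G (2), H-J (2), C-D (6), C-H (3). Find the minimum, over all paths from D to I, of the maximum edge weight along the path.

Comparing a few candidate routes:
D→J→F→I: max(2, 4, 5) = 5
D→G→J→H→C→F→I: max(2, 5, 2, 3, 1, 5) = 5
D→G→J→F→I: max(2, 5, 4, 5) = 5
D→G→C→F→I: max(2, 5, 1, 5) = 5
D→J→H→C→F→I: max(2, 2, 3, 1, 5) = 5
D→J→G→C→F→I: max(2, 5, 5, 1, 5) = 5
The minimum achievable maximum is 5.

5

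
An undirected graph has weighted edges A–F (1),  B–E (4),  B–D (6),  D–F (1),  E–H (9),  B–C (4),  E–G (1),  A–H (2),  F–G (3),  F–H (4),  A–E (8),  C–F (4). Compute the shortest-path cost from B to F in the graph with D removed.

A few of the B→F routes:
B→C→F: 4 + 4 = 8
B→E→A→F: 4 + 8 + 1 = 13
B→E→G→F: 4 + 1 + 3 = 8
Best route has total 8.

8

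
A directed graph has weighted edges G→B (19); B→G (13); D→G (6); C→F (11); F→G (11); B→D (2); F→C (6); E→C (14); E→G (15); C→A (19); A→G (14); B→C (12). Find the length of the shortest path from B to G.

Paths from B to G:
B-C-F-G: 12 + 11 + 11 = 34
B-G: 13
B-D-G: 2 + 6 = 8
B-C-A-G: 12 + 19 + 14 = 45
The minimum is 8.

8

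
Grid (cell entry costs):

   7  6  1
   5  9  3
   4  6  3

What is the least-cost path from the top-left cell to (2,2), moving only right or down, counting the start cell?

20

Cheapest: [0,0] -> [0,1] -> [0,2] -> [1,2] -> [2,2]
  7 + 6 + 1 + 3 + 3 = 20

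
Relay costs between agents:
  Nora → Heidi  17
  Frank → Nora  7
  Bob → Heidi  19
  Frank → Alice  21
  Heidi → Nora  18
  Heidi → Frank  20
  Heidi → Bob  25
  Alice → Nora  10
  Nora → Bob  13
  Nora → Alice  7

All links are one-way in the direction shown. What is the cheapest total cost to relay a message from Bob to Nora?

Candidate routes:
Bob→Heidi→Frank→Nora: 19 + 20 + 7 = 46
Bob→Heidi→Frank→Alice→Nora: 19 + 20 + 21 + 10 = 70
Bob→Heidi→Nora: 19 + 18 = 37
Best route has total 37.

37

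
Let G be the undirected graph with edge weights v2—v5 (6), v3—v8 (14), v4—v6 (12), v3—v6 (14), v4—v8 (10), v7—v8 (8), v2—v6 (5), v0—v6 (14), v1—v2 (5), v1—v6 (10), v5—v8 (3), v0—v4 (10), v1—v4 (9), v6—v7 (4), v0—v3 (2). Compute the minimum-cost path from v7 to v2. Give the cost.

9

A few of the v7→v2 routes:
v7 → v6 → v2: 4 + 5 = 9
v7 → v6 → v1 → v2: 4 + 10 + 5 = 19
v7 → v6 → v4 → v1 → v2: 4 + 12 + 9 + 5 = 30
v7 → v8 → v5 → v2: 8 + 3 + 6 = 17
Best route has total 9.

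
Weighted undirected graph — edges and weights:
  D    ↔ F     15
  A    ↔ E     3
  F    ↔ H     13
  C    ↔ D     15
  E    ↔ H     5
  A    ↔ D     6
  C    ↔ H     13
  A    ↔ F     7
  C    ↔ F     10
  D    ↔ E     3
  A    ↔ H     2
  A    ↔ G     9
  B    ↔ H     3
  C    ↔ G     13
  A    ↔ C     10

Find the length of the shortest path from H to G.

11

Some routes from H to G:
H→E→A→G: 5 + 3 + 9 = 17
H→A→G: 2 + 9 = 11
H→A→C→G: 2 + 10 + 13 = 25
H→E→D→A→G: 5 + 3 + 6 + 9 = 23
Best route has total 11.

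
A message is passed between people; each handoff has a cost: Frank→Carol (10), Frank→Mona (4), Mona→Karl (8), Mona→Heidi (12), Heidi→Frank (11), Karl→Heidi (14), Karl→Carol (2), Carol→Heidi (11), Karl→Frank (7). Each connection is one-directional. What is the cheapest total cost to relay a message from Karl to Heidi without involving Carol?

14

Routes from Karl to Heidi avoiding Carol:
Karl-Frank-Mona-Heidi: 7 + 4 + 12 = 23
Karl-Heidi: 14
The minimum is 14.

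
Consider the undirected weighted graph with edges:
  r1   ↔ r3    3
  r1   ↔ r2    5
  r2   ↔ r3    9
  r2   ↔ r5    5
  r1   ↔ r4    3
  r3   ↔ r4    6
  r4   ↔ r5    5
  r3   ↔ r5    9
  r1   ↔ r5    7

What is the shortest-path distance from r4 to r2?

Some routes from r4 to r2:
r4 - r1 - r2: 3 + 5 = 8
r4 - r5 - r2: 5 + 5 = 10
r4 - r3 - r1 - r2: 6 + 3 + 5 = 14
Shortest: 8.

8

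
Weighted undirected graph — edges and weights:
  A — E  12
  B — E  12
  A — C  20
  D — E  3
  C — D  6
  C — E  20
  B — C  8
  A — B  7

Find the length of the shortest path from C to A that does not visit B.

Routes from C to A avoiding B:
C-A: 20
C-E-A: 20 + 12 = 32
C-D-E-A: 6 + 3 + 12 = 21
Best route has total 20.

20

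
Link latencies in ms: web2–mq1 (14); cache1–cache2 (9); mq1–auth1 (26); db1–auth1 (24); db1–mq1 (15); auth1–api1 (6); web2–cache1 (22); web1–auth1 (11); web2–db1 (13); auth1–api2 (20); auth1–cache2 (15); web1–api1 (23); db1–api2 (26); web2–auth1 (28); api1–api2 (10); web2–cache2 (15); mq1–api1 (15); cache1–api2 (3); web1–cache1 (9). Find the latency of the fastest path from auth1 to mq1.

A few of the auth1→mq1 routes:
auth1 → mq1: 26
auth1 → api2 → api1 → mq1: 20 + 10 + 15 = 45
auth1 → db1 → mq1: 24 + 15 = 39
auth1 → api1 → mq1: 6 + 15 = 21
auth1 → web2 → mq1: 28 + 14 = 42
auth1 → cache2 → web2 → mq1: 15 + 15 + 14 = 44
Best route has total 21 ms.

21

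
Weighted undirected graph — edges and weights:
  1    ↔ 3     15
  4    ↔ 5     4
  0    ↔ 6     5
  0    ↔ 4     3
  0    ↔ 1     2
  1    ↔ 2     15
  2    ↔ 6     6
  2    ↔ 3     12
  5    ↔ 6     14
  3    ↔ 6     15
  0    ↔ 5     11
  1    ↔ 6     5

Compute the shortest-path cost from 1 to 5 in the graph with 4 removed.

13

A few of the 1→5 routes:
1-0-6-5: 2 + 5 + 14 = 21
1-6-5: 5 + 14 = 19
1-6-0-5: 5 + 5 + 11 = 21
1-0-5: 2 + 11 = 13
Shortest: 13.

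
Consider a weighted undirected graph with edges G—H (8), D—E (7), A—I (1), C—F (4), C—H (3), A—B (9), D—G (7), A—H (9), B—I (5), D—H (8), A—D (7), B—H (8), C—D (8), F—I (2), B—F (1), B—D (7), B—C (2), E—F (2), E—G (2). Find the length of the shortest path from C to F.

3

Checking several routes:
C-F: 4
C-H-A-I-F: 3 + 9 + 1 + 2 = 15
C-B-I-F: 2 + 5 + 2 = 9
C-H-B-F: 3 + 8 + 1 = 12
C-B-F: 2 + 1 = 3
C-B-A-I-F: 2 + 9 + 1 + 2 = 14
Shortest: 3.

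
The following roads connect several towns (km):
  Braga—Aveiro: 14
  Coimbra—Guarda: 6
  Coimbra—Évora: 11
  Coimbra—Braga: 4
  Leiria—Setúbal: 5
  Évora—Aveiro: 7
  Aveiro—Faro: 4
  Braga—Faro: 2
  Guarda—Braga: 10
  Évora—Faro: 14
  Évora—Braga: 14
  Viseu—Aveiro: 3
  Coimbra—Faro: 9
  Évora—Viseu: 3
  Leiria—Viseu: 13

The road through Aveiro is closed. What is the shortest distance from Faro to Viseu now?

17

A few of the Faro→Viseu routes:
Faro - Braga - Coimbra - Évora - Viseu: 2 + 4 + 11 + 3 = 20
Faro - Évora - Viseu: 14 + 3 = 17
Faro - Braga - Guarda - Coimbra - Évora - Viseu: 2 + 10 + 6 + 11 + 3 = 32
Faro - Coimbra - Évora - Viseu: 9 + 11 + 3 = 23
Faro - Braga - Évora - Viseu: 2 + 14 + 3 = 19
Faro - Coimbra - Braga - Évora - Viseu: 9 + 4 + 14 + 3 = 30
Shortest: 17 km.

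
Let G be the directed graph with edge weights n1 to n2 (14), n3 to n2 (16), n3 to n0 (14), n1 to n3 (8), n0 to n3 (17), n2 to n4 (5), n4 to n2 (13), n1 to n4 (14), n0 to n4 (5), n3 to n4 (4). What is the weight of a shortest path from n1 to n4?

A few of the n1→n4 routes:
n1 -> n2 -> n4: 14 + 5 = 19
n1 -> n3 -> n0 -> n4: 8 + 14 + 5 = 27
n1 -> n4: 14
n1 -> n3 -> n4: 8 + 4 = 12
Shortest: 12.

12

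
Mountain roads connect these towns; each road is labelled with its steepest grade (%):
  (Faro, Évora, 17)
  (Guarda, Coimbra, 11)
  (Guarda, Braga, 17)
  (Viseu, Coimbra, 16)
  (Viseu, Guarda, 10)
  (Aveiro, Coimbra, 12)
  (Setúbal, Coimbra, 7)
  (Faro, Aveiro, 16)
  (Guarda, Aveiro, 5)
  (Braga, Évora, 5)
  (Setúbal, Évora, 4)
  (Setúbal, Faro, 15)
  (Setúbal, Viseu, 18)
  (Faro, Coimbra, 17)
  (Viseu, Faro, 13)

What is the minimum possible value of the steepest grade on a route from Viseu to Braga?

11

Some routes from Viseu to Braga:
Viseu→Faro→Setúbal→Évora→Braga: max(13, 15, 4, 5) = 15
Viseu→Guarda→Coimbra→Setúbal→Évora→Braga: max(10, 11, 7, 4, 5) = 11
Viseu→Faro→Aveiro→Coimbra→Setúbal→Évora→Braga: max(13, 16, 12, 7, 4, 5) = 16
Viseu→Guarda→Aveiro→Coimbra→Setúbal→Évora→Braga: max(10, 5, 12, 7, 4, 5) = 12
Best route has worst link 11%.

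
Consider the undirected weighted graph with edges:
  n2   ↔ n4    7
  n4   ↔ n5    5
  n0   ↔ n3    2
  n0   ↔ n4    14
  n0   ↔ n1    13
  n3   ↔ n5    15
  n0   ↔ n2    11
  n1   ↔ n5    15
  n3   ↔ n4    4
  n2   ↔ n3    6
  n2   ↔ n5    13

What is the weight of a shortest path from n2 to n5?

Some routes from n2 to n5:
n2 -> n3 -> n4 -> n5: 6 + 4 + 5 = 15
n2 -> n5: 13
n2 -> n3 -> n5: 6 + 15 = 21
n2 -> n4 -> n3 -> n5: 7 + 4 + 15 = 26
n2 -> n0 -> n3 -> n4 -> n5: 11 + 2 + 4 + 5 = 22
n2 -> n4 -> n5: 7 + 5 = 12
The minimum is 12.

12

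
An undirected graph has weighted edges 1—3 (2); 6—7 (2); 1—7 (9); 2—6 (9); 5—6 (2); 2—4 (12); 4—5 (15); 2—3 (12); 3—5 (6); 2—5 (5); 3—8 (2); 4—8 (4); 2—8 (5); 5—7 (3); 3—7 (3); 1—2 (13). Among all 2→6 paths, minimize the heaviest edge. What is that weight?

5

A few of the 2→6 routes:
2-8-3-7-5-6: max(5, 2, 3, 3, 2) = 5
2-5-6: max(5, 2) = 5
2-5-7-6: max(5, 3, 2) = 5
Smallest bottleneck: 5.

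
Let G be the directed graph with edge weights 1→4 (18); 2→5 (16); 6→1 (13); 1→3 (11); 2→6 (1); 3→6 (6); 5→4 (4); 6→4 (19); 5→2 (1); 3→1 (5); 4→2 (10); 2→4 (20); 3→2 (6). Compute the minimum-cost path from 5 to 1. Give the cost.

Candidate routes:
5→2→6→1: 1 + 1 + 13 = 15
5→4→2→6→1: 4 + 10 + 1 + 13 = 28
The minimum is 15.

15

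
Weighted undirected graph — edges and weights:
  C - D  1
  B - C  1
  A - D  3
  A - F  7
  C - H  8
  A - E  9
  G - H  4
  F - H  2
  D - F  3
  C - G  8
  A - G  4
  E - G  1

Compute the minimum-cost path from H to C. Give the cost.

Checking several routes:
H - G - E - A - D - C: 4 + 1 + 9 + 3 + 1 = 18
H - G - A - D - C: 4 + 4 + 3 + 1 = 12
H - C: 8
H - F - A - D - C: 2 + 7 + 3 + 1 = 13
H - F - D - C: 2 + 3 + 1 = 6
H - G - C: 4 + 8 = 12
Best route has total 6.

6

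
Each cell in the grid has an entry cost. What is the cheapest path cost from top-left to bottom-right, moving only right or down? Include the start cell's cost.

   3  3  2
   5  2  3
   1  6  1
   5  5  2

14

Take [0,0] [0,1] [0,2] [1,2] [2,2] [3,2] for a total of 3 + 3 + 2 + 3 + 1 + 2 = 14.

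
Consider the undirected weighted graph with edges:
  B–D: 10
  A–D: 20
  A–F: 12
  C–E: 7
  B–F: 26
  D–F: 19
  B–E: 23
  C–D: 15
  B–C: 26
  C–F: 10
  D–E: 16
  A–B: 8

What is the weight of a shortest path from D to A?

18

Checking several routes:
D → E → C → F → A: 16 + 7 + 10 + 12 = 45
D → B → A: 10 + 8 = 18
D → F → A: 19 + 12 = 31
D → A: 20
D → C → F → A: 15 + 10 + 12 = 37
Shortest: 18.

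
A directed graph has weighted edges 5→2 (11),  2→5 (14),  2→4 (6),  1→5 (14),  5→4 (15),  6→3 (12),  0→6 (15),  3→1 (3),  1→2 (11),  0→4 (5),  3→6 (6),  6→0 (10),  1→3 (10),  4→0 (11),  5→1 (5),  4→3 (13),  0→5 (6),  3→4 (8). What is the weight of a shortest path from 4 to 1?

Paths from 4 to 1:
4 -> 0 -> 5 -> 1: 11 + 6 + 5 = 22
4 -> 3 -> 1: 13 + 3 = 16
4 -> 0 -> 6 -> 3 -> 1: 11 + 15 + 12 + 3 = 41
4 -> 3 -> 6 -> 0 -> 5 -> 1: 13 + 6 + 10 + 6 + 5 = 40
Shortest: 16.

16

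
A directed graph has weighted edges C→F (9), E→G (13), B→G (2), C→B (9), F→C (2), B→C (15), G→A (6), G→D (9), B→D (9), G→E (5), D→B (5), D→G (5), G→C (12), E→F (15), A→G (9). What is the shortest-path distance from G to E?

5

Candidate routes:
G -> E: 5
Best route has total 5.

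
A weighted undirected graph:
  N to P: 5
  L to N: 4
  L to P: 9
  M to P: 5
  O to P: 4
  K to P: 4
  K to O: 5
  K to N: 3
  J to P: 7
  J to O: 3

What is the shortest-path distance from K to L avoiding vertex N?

Routes from K to L avoiding N:
K-O-P-L: 5 + 4 + 9 = 18
K-O-J-P-L: 5 + 3 + 7 + 9 = 24
K-P-L: 4 + 9 = 13
Best route has total 13.

13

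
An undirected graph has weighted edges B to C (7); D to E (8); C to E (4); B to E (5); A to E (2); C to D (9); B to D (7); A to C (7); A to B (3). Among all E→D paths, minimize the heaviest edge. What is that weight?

7

Some routes from E to D:
E -> B -> D: max(5, 7) = 7
E -> A -> B -> D: max(2, 3, 7) = 7
E -> A -> C -> B -> D: max(2, 7, 7, 7) = 7
Best route has worst link 7.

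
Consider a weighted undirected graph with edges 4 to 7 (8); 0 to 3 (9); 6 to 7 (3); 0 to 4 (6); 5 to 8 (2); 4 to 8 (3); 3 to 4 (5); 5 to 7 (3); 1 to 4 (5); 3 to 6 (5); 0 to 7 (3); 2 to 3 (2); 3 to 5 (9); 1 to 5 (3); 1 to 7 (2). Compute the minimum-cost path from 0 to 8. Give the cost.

8

Some routes from 0 to 8:
0→7→5→8: 3 + 3 + 2 = 8
0→7→1→5→8: 3 + 2 + 3 + 2 = 10
0→4→8: 6 + 3 = 9
Shortest: 8.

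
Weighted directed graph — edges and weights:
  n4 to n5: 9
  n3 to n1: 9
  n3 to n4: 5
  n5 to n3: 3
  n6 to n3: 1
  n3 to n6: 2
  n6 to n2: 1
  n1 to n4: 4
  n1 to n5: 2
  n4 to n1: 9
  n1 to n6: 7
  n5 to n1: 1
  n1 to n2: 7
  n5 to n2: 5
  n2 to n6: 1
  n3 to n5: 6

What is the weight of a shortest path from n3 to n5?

Candidate routes:
n3-n1-n5: 9 + 2 = 11
n3-n4-n5: 5 + 9 = 14
n3-n1-n4-n5: 9 + 4 + 9 = 22
n3-n4-n1-n5: 5 + 9 + 2 = 16
n3-n5: 6
The minimum is 6.

6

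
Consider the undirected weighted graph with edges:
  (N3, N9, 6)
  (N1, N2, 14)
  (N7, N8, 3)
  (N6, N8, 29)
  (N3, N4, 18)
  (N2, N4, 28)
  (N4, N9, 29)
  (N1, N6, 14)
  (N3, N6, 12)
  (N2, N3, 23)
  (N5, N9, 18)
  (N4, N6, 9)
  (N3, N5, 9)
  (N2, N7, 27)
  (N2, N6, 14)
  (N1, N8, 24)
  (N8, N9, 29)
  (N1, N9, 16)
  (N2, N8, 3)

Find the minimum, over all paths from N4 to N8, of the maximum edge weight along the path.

14

Checking several routes:
N4 -> N6 -> N2 -> N8: max(9, 14, 3) = 14
N4 -> N6 -> N1 -> N2 -> N8: max(9, 14, 14, 3) = 14
N4 -> N3 -> N6 -> N1 -> N2 -> N8: max(18, 12, 14, 14, 3) = 18
N4 -> N3 -> N6 -> N2 -> N8: max(18, 12, 14, 3) = 18
N4 -> N6 -> N3 -> N9 -> N1 -> N2 -> N8: max(9, 12, 6, 16, 14, 3) = 16
Smallest bottleneck: 14.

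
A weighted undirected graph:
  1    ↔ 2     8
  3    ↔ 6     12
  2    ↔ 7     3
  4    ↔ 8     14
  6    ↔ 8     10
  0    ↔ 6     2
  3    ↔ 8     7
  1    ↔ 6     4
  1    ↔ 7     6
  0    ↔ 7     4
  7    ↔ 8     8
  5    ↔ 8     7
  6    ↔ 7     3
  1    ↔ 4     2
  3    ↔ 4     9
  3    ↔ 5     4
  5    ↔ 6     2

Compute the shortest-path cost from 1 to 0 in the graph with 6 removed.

10

Paths from 1 to 0 avoiding 6:
1 -> 4 -> 3 -> 8 -> 7 -> 0: 2 + 9 + 7 + 8 + 4 = 30
1 -> 4 -> 3 -> 5 -> 8 -> 7 -> 0: 2 + 9 + 4 + 7 + 8 + 4 = 34
1 -> 2 -> 7 -> 0: 8 + 3 + 4 = 15
1 -> 7 -> 0: 6 + 4 = 10
1 -> 4 -> 8 -> 7 -> 0: 2 + 14 + 8 + 4 = 28
The minimum is 10.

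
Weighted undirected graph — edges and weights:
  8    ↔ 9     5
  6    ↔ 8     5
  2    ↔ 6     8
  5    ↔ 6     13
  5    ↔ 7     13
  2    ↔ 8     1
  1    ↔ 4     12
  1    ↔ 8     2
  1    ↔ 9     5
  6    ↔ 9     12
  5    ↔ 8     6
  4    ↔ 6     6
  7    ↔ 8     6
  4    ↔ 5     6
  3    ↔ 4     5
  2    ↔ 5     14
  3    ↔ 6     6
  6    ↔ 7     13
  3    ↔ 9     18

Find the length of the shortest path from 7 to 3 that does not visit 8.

19

Checking several routes:
7 - 5 - 6 - 3: 13 + 13 + 6 = 32
7 - 5 - 4 - 3: 13 + 6 + 5 = 24
7 - 6 - 3: 13 + 6 = 19
7 - 6 - 4 - 3: 13 + 6 + 5 = 24
7 - 5 - 4 - 6 - 3: 13 + 6 + 6 + 6 = 31
7 - 6 - 5 - 4 - 3: 13 + 13 + 6 + 5 = 37
Best route has total 19.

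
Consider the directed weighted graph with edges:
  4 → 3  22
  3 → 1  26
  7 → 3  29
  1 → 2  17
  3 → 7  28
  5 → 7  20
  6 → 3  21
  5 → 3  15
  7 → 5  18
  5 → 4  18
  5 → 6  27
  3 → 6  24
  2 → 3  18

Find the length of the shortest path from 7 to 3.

Paths from 7 to 3:
7 -> 5 -> 6 -> 3: 18 + 27 + 21 = 66
7 -> 5 -> 4 -> 3: 18 + 18 + 22 = 58
7 -> 5 -> 3: 18 + 15 = 33
7 -> 3: 29
The minimum is 29.

29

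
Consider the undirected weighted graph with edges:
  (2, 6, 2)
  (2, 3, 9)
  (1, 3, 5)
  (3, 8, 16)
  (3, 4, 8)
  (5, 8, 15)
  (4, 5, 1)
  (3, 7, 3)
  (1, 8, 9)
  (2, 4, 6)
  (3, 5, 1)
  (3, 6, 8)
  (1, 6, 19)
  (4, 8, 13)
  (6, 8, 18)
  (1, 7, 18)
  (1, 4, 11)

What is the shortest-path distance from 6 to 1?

Checking several routes:
6-3-1: 8 + 5 = 13
6-3-5-4-1: 8 + 1 + 1 + 11 = 21
6-1: 19
6-2-3-1: 2 + 9 + 5 = 16
6-2-4-1: 2 + 6 + 11 = 19
6-2-4-5-3-1: 2 + 6 + 1 + 1 + 5 = 15
Shortest: 13.

13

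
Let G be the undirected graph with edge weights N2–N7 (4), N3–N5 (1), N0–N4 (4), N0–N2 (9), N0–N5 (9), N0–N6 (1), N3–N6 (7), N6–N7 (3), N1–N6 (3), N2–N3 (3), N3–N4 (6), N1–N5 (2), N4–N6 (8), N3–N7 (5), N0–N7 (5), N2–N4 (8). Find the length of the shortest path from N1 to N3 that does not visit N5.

10

A few of the N1→N3 routes:
N1 -> N6 -> N3: 3 + 7 = 10
N1 -> N6 -> N0 -> N4 -> N3: 3 + 1 + 4 + 6 = 14
N1 -> N6 -> N7 -> N2 -> N3: 3 + 3 + 4 + 3 = 13
N1 -> N6 -> N7 -> N3: 3 + 3 + 5 = 11
Best route has total 10.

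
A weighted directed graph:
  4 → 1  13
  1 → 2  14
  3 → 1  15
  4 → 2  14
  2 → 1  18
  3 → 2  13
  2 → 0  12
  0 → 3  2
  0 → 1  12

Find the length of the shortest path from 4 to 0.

26

Routes from 4 to 0:
4→1→2→0: 13 + 14 + 12 = 39
4→2→0: 14 + 12 = 26
Best route has total 26.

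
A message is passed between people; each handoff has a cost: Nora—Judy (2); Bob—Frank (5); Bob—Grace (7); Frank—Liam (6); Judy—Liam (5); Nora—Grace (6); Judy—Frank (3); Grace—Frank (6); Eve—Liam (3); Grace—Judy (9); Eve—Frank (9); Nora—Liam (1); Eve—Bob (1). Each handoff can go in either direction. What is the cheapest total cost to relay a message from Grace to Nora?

Some routes from Grace to Nora:
Grace - Nora: 6
Grace - Frank - Liam - Nora: 6 + 6 + 1 = 13
Grace - Judy - Nora: 9 + 2 = 11
Grace - Frank - Judy - Nora: 6 + 3 + 2 = 11
Grace - Bob - Eve - Liam - Nora: 7 + 1 + 3 + 1 = 12
The minimum is 6.

6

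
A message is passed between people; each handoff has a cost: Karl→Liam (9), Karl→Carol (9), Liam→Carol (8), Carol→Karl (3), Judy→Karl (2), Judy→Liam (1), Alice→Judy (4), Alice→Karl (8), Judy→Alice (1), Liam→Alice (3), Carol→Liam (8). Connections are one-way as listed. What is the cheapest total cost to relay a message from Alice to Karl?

6

Routes from Alice to Karl:
Alice-Judy-Karl: 4 + 2 = 6
Alice-Karl: 8
Alice-Judy-Liam-Carol-Karl: 4 + 1 + 8 + 3 = 16
Shortest: 6.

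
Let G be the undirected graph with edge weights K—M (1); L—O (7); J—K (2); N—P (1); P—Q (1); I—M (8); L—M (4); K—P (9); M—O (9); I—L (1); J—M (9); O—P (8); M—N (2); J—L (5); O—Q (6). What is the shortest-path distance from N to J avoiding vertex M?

12

Routes from N to J avoiding M:
N → P → O → L → J: 1 + 8 + 7 + 5 = 21
N → P → Q → O → L → J: 1 + 1 + 6 + 7 + 5 = 20
N → P → K → J: 1 + 9 + 2 = 12
The minimum is 12.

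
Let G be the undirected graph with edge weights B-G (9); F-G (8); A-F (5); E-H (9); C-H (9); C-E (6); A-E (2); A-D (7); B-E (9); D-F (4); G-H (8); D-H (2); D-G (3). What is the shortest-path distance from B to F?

16

Some routes from B to F:
B -> E -> A -> F: 9 + 2 + 5 = 16
B -> E -> A -> D -> F: 9 + 2 + 7 + 4 = 22
B -> G -> H -> D -> F: 9 + 8 + 2 + 4 = 23
B -> G -> D -> F: 9 + 3 + 4 = 16
B -> G -> D -> A -> F: 9 + 3 + 7 + 5 = 24
B -> G -> F: 9 + 8 = 17
Best route has total 16.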